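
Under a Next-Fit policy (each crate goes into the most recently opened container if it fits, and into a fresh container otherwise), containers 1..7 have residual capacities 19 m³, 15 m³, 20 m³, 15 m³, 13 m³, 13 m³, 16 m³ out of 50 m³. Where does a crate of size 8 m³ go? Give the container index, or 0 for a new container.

7

Next-Fit only looks at container 7, which has 16 m³ free.
8 m³ fits there.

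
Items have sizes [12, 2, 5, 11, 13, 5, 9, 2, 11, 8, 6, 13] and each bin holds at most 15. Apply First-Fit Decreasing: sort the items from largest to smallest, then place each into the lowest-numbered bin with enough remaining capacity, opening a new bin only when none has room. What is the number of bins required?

Sorted descending: 13, 13, 12, 11, 11, 9, 8, 6, 5, 5, 2, 2.
Put 13 in bin 1; 2 remain.
Put 13 in bin 2; 2 remain.
Put 12 in bin 3; 3 remain.
Put 11 in bin 4; 4 remain.
Put 11 in bin 5; 4 remain.
Put 9 in bin 6; 6 remain.
Put 8 in bin 7; 7 remain.
Put 6 in bin 6; 0 remain.
Put 5 in bin 7; 2 remain.
Put 5 in bin 8; 10 remain.
Put 2 in bin 1; 0 remain.
Put 2 in bin 2; 0 remain.
Final bins: [13,2] [13,2] [12] [11] [11] [9,6] [8,5] [5].

8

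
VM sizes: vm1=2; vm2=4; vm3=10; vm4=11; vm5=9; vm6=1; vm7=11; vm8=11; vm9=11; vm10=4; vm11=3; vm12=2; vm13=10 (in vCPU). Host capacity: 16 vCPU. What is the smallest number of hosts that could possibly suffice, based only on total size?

6

Total size = 2 + 4 + 10 + 11 + 9 + 1 + 11 + 11 + 11 + 4 + 3 + 2 + 10 = 89 vCPU.
⌈89 / 16⌉ = 6.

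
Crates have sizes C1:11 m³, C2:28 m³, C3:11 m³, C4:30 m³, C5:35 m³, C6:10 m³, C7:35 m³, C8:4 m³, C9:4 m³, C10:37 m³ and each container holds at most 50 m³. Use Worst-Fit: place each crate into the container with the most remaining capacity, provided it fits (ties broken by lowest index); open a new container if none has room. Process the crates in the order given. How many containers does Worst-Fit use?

container 1: place C1 (11 m³), 39 m³ left
container 1: place C2 (28 m³), 11 m³ left
container 1: place C3 (11 m³), 0 m³ left
container 2: place C4 (30 m³), 20 m³ left
container 3: place C5 (35 m³), 15 m³ left
container 2: place C6 (10 m³), 10 m³ left
container 4: place C7 (35 m³), 15 m³ left
container 3: place C8 (4 m³), 11 m³ left
container 4: place C9 (4 m³), 11 m³ left
container 5: place C10 (37 m³), 13 m³ left

5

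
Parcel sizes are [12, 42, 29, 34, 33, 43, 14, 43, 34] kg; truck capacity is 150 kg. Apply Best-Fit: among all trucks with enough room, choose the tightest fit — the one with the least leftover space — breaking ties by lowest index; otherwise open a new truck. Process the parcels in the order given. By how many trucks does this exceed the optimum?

0

Best-Fit: [12,42,29,34,33] [43,14,43,34] → 2 trucks.
Total size 284 kg; any packing needs at least ⌈284/150⌉ = 2 trucks.
So 2 is already optimal.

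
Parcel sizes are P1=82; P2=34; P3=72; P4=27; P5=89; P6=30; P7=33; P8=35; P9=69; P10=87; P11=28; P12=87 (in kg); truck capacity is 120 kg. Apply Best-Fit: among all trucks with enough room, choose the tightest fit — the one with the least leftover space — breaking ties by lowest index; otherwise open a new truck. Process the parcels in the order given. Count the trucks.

Put P1 (82 kg) in truck 1; 38 kg remain.
Put P2 (34 kg) in truck 1; 4 kg remain.
Put P3 (72 kg) in truck 2; 48 kg remain.
Put P4 (27 kg) in truck 2; 21 kg remain.
Put P5 (89 kg) in truck 3; 31 kg remain.
Put P6 (30 kg) in truck 3; 1 kg remain.
Put P7 (33 kg) in truck 4; 87 kg remain.
Put P8 (35 kg) in truck 4; 52 kg remain.
Put P9 (69 kg) in truck 5; 51 kg remain.
Put P10 (87 kg) in truck 6; 33 kg remain.
Put P11 (28 kg) in truck 6; 5 kg remain.
Put P12 (87 kg) in truck 7; 33 kg remain.

7 trucks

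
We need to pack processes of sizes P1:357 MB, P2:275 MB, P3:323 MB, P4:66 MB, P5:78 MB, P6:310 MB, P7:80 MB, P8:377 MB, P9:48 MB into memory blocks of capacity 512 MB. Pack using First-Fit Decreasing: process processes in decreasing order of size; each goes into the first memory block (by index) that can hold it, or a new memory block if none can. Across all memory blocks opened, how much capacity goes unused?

646

Sorted descending: 377, 357, 323, 310, 275, 80, 78, 66, 48.
377 MB → memory block 1 (remaining 135 MB)
357 MB → memory block 2 (remaining 155 MB)
323 MB → memory block 3 (remaining 189 MB)
310 MB → memory block 4 (remaining 202 MB)
275 MB → memory block 5 (remaining 237 MB)
80 MB → memory block 1 (remaining 55 MB)
78 MB → memory block 2 (remaining 77 MB)
66 MB → memory block 2 (remaining 11 MB)
48 MB → memory block 1 (remaining 7 MB)
5 memory blocks × 512 MB = 2560 MB; used 1914 MB; unused 646 MB.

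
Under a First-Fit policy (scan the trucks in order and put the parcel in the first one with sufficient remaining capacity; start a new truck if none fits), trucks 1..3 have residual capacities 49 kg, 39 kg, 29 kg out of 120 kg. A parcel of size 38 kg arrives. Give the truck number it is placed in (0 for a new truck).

1

Trucks with room: truck 1 (49 kg), truck 2 (39 kg).
The first with room is truck 1.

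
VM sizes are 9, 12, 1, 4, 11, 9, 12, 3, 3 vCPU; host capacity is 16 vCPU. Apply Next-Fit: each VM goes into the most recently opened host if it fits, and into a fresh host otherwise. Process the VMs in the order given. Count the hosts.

host 1: place 9 vCPU, 7 vCPU left
host 2: place 12 vCPU, 4 vCPU left
host 2: place 1 vCPU, 3 vCPU left
host 3: place 4 vCPU, 12 vCPU left
host 3: place 11 vCPU, 1 vCPU left
host 4: place 9 vCPU, 7 vCPU left
host 5: place 12 vCPU, 4 vCPU left
host 5: place 3 vCPU, 1 vCPU left
host 6: place 3 vCPU, 13 vCPU left

6 hosts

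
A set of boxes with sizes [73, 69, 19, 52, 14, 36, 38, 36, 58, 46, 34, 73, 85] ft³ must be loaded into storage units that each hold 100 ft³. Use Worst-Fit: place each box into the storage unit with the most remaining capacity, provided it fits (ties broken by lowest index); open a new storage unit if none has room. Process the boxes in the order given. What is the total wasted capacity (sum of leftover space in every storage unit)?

storage unit 1: place 73 ft³, 27 ft³ left
storage unit 2: place 69 ft³, 31 ft³ left
storage unit 2: place 19 ft³, 12 ft³ left
storage unit 3: place 52 ft³, 48 ft³ left
storage unit 3: place 14 ft³, 34 ft³ left
storage unit 4: place 36 ft³, 64 ft³ left
storage unit 4: place 38 ft³, 26 ft³ left
storage unit 5: place 36 ft³, 64 ft³ left
storage unit 5: place 58 ft³, 6 ft³ left
storage unit 6: place 46 ft³, 54 ft³ left
storage unit 6: place 34 ft³, 20 ft³ left
storage unit 7: place 73 ft³, 27 ft³ left
storage unit 8: place 85 ft³, 15 ft³ left
8 storage units × 100 ft³ = 800 ft³; used 633 ft³; unused 167 ft³.

167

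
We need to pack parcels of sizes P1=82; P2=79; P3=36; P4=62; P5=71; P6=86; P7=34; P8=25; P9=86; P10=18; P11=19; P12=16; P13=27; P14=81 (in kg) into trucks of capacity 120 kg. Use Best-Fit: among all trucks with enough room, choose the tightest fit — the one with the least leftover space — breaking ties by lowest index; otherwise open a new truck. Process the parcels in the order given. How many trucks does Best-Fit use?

7 trucks

Put P1 (82 kg) in truck 1; 38 kg remain.
Put P2 (79 kg) in truck 2; 41 kg remain.
Put P3 (36 kg) in truck 1; 2 kg remain.
Put P4 (62 kg) in truck 3; 58 kg remain.
Put P5 (71 kg) in truck 4; 49 kg remain.
Put P6 (86 kg) in truck 5; 34 kg remain.
Put P7 (34 kg) in truck 5; 0 kg remain.
Put P8 (25 kg) in truck 2; 16 kg remain.
Put P9 (86 kg) in truck 6; 34 kg remain.
Put P10 (18 kg) in truck 6; 16 kg remain.
Put P11 (19 kg) in truck 4; 30 kg remain.
Put P12 (16 kg) in truck 2; 0 kg remain.
Put P13 (27 kg) in truck 4; 3 kg remain.
Put P14 (81 kg) in truck 7; 39 kg remain.
Final trucks: [82,36] [79,25,16] [62] [71,19,27] [86,34] [86,18] [81].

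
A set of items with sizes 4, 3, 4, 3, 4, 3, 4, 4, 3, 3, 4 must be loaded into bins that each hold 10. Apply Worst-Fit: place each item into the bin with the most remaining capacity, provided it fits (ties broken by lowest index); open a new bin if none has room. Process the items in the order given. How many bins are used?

5

Put 4 in bin 1; 6 remain.
Put 3 in bin 1; 3 remain.
Put 4 in bin 2; 6 remain.
Put 3 in bin 2; 3 remain.
Put 4 in bin 3; 6 remain.
Put 3 in bin 3; 3 remain.
Put 4 in bin 4; 6 remain.
Put 4 in bin 4; 2 remain.
Put 3 in bin 1; 0 remain.
Put 3 in bin 2; 0 remain.
Put 4 in bin 5; 6 remain.
Final bins: [4,3,3] [4,3,3] [4,3] [4,4] [4].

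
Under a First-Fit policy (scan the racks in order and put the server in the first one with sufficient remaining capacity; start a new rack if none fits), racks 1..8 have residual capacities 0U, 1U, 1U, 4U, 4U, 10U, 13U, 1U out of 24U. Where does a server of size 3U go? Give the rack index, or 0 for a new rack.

4

Racks with room: rack 4 (4U), rack 5 (4U), rack 6 (10U), rack 7 (13U).
The first with room is rack 4.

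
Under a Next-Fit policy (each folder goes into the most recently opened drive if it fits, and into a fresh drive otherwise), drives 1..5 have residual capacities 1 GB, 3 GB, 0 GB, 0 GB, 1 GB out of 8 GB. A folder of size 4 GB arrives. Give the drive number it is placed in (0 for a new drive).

Next-Fit only looks at drive 5, which has 1 GB free.
4 GB does not fit, so a new drive is opened.

0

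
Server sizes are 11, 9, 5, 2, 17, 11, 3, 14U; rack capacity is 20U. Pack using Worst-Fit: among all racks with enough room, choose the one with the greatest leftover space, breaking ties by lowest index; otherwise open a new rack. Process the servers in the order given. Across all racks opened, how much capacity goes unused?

rack 1: place 11U, 9U left
rack 1: place 9U, 0U left
rack 2: place 5U, 15U left
rack 2: place 2U, 13U left
rack 3: place 17U, 3U left
rack 2: place 11U, 2U left
rack 3: place 3U, 0U left
rack 4: place 14U, 6U left
4 racks × 20U = 80U; used 72U; unused 8U.

8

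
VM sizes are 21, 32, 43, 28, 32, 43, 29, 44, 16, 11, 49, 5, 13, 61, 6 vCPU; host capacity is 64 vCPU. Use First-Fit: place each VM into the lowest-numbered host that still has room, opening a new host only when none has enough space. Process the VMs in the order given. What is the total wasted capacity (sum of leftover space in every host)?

79

21 vCPU → host 1 (remaining 43 vCPU)
32 vCPU → host 1 (remaining 11 vCPU)
43 vCPU → host 2 (remaining 21 vCPU)
28 vCPU → host 3 (remaining 36 vCPU)
32 vCPU → host 3 (remaining 4 vCPU)
43 vCPU → host 4 (remaining 21 vCPU)
29 vCPU → host 5 (remaining 35 vCPU)
44 vCPU → host 6 (remaining 20 vCPU)
16 vCPU → host 2 (remaining 5 vCPU)
11 vCPU → host 1 (remaining 0 vCPU)
49 vCPU → host 7 (remaining 15 vCPU)
5 vCPU → host 2 (remaining 0 vCPU)
13 vCPU → host 4 (remaining 8 vCPU)
61 vCPU → host 8 (remaining 3 vCPU)
6 vCPU → host 4 (remaining 2 vCPU)
8 hosts × 64 vCPU = 512 vCPU; used 433 vCPU; unused 79 vCPU.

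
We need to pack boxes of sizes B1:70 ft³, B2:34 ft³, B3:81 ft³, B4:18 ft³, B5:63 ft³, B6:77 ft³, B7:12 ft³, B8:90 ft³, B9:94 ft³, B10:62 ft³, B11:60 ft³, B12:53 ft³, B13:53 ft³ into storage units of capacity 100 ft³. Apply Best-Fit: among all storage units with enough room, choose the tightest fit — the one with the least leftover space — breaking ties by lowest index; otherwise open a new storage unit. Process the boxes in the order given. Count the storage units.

10 storage units

B1 (70 ft³) → storage unit 1 (remaining 30 ft³)
B2 (34 ft³) → storage unit 2 (remaining 66 ft³)
B3 (81 ft³) → storage unit 3 (remaining 19 ft³)
B4 (18 ft³) → storage unit 3 (remaining 1 ft³)
B5 (63 ft³) → storage unit 2 (remaining 3 ft³)
B6 (77 ft³) → storage unit 4 (remaining 23 ft³)
B7 (12 ft³) → storage unit 4 (remaining 11 ft³)
B8 (90 ft³) → storage unit 5 (remaining 10 ft³)
B9 (94 ft³) → storage unit 6 (remaining 6 ft³)
B10 (62 ft³) → storage unit 7 (remaining 38 ft³)
B11 (60 ft³) → storage unit 8 (remaining 40 ft³)
B12 (53 ft³) → storage unit 9 (remaining 47 ft³)
B13 (53 ft³) → storage unit 10 (remaining 47 ft³)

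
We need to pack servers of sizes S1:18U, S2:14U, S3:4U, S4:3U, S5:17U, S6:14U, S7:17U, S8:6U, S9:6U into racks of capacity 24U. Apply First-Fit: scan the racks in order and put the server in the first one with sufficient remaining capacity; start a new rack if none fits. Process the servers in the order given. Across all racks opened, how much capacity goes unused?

21

S1 (18U) → rack 1 (remaining 6U)
S2 (14U) → rack 2 (remaining 10U)
S3 (4U) → rack 1 (remaining 2U)
S4 (3U) → rack 2 (remaining 7U)
S5 (17U) → rack 3 (remaining 7U)
S6 (14U) → rack 4 (remaining 10U)
S7 (17U) → rack 5 (remaining 7U)
S8 (6U) → rack 2 (remaining 1U)
S9 (6U) → rack 3 (remaining 1U)
5 racks × 24U = 120U; used 99U; unused 21U.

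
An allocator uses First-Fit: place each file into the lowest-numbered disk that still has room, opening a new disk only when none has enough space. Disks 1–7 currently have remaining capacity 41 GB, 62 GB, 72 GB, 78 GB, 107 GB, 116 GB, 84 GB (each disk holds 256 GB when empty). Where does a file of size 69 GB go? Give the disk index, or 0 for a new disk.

Disks with room: disk 3 (72 GB), disk 4 (78 GB), disk 5 (107 GB), disk 6 (116 GB), disk 7 (84 GB).
The first with room is disk 3.

3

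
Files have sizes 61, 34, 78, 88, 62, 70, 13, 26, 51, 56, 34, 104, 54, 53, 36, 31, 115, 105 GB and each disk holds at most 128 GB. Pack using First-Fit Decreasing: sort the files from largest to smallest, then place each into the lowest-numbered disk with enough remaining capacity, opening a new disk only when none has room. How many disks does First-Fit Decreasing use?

Sorted descending: 115, 105, 104, 88, 78, 70, 62, 61, 56, 54, 53, 51, 36, 34, 34, 31, 26, 13.
Put 115 GB in disk 1; 13 GB remain.
Put 105 GB in disk 2; 23 GB remain.
Put 104 GB in disk 3; 24 GB remain.
Put 88 GB in disk 4; 40 GB remain.
Put 78 GB in disk 5; 50 GB remain.
Put 70 GB in disk 6; 58 GB remain.
Put 62 GB in disk 7; 66 GB remain.
Put 61 GB in disk 7; 5 GB remain.
Put 56 GB in disk 6; 2 GB remain.
Put 54 GB in disk 8; 74 GB remain.
Put 53 GB in disk 8; 21 GB remain.
Put 51 GB in disk 9; 77 GB remain.
Put 36 GB in disk 4; 4 GB remain.
Put 34 GB in disk 5; 16 GB remain.
Put 34 GB in disk 9; 43 GB remain.
Put 31 GB in disk 9; 12 GB remain.
Put 26 GB in disk 10; 102 GB remain.
Put 13 GB in disk 1; 0 GB remain.
Final disks: [115,13] [105] [104] [88,36] [78,34] [70,56] [62,61] [54,53] [51,34,31] [26].

10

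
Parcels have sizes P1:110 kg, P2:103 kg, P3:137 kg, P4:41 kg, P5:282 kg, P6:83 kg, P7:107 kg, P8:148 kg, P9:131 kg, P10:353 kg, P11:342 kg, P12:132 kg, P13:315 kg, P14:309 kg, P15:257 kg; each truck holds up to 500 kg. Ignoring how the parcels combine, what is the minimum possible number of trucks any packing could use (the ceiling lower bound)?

6

Total size = 110 + 103 + 137 + 41 + 282 + 83 + 107 + 148 + 131 + 353 + 342 + 132 + 315 + 309 + 257 = 2850 kg.
⌈2850 / 500⌉ = 6.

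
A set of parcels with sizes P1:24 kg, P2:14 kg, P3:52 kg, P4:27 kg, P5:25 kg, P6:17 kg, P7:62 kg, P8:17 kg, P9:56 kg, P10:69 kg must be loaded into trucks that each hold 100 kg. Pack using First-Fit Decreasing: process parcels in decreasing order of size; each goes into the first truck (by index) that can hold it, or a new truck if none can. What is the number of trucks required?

4

Sorted descending: 69, 62, 56, 52, 27, 25, 24, 17, 17, 14.
truck 1: place 69 kg, 31 kg left
truck 2: place 62 kg, 38 kg left
truck 3: place 56 kg, 44 kg left
truck 4: place 52 kg, 48 kg left
truck 1: place 27 kg, 4 kg left
truck 2: place 25 kg, 13 kg left
truck 3: place 24 kg, 20 kg left
truck 3: place 17 kg, 3 kg left
truck 4: place 17 kg, 31 kg left
truck 4: place 14 kg, 17 kg left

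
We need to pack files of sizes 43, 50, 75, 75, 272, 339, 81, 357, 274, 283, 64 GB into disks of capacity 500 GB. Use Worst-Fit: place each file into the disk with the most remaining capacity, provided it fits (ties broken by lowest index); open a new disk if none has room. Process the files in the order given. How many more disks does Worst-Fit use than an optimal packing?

Worst-Fit: [43,50,75,75,81] [272,64] [339] [357] [274] [283] → 6 disks.
5 files exceed 250 GB (half the capacity), and no two of those can share a disk, so at least 5 disks are needed.
An optimal packing achieves that bound: [357,81,50] [339,75,75] [283,64,43] [274] [272] → 5 disks.
Excess: 6 − 5 = 1.

1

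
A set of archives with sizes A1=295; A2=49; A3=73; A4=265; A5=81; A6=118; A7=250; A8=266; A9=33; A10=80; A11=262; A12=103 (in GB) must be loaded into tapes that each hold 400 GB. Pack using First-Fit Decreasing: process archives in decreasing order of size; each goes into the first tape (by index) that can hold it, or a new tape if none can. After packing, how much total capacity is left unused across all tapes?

125

Sorted descending: 295, 266, 265, 262, 250, 118, 103, 81, 80, 73, 49, 33.
295 GB → tape 1 (remaining 105 GB)
266 GB → tape 2 (remaining 134 GB)
265 GB → tape 3 (remaining 135 GB)
262 GB → tape 4 (remaining 138 GB)
250 GB → tape 5 (remaining 150 GB)
118 GB → tape 2 (remaining 16 GB)
103 GB → tape 1 (remaining 2 GB)
81 GB → tape 3 (remaining 54 GB)
80 GB → tape 4 (remaining 58 GB)
73 GB → tape 5 (remaining 77 GB)
49 GB → tape 3 (remaining 5 GB)
33 GB → tape 4 (remaining 25 GB)
5 tapes × 400 GB = 2000 GB; used 1875 GB; unused 125 GB.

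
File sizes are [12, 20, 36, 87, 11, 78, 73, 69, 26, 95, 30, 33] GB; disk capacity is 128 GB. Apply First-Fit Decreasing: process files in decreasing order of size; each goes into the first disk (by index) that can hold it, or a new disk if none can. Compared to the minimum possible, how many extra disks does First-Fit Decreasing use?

0

First-Fit Decreasing: [95,33] [87,36] [78,30,20] [73,26,12,11] [69] → 5 disks.
Total size 570 GB; any packing needs at least ⌈570/128⌉ = 5 disks.
So 5 is already optimal.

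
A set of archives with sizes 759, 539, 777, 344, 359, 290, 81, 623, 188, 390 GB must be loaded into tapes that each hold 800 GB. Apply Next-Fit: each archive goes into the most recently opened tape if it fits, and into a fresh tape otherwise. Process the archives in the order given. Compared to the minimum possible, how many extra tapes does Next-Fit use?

1

Next-Fit: [759] [539] [777] [344,359] [290,81] [623] [188,390] → 7 tapes.
Total size 4350 GB; any packing needs at least ⌈4350/800⌉ = 6 tapes.
An optimal packing achieves that bound: [777] [759] [623,81] [539,188] [390,359] [344,290] → 6 tapes.
Excess: 7 − 6 = 1.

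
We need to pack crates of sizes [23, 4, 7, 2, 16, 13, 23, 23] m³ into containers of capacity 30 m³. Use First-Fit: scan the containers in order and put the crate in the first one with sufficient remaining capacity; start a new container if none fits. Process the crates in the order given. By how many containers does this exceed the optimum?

1

First-Fit: [23,4,2] [7,16] [13] [23] [23] → 5 containers.
Total size 111 m³; any packing needs at least ⌈111/30⌉ = 4 containers.
An optimal packing achieves that bound: [23,7] [23,4,2] [23] [16,13] → 4 containers.
Excess: 5 − 4 = 1.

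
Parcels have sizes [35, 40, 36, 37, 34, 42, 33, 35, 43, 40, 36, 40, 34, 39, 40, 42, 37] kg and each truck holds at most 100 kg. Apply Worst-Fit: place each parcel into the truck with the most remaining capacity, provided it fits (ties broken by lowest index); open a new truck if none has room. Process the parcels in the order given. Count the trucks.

9

35 kg → truck 1 (remaining 65 kg)
40 kg → truck 1 (remaining 25 kg)
36 kg → truck 2 (remaining 64 kg)
37 kg → truck 2 (remaining 27 kg)
34 kg → truck 3 (remaining 66 kg)
42 kg → truck 3 (remaining 24 kg)
33 kg → truck 4 (remaining 67 kg)
35 kg → truck 4 (remaining 32 kg)
43 kg → truck 5 (remaining 57 kg)
40 kg → truck 5 (remaining 17 kg)
36 kg → truck 6 (remaining 64 kg)
40 kg → truck 6 (remaining 24 kg)
34 kg → truck 7 (remaining 66 kg)
39 kg → truck 7 (remaining 27 kg)
40 kg → truck 8 (remaining 60 kg)
42 kg → truck 8 (remaining 18 kg)
37 kg → truck 9 (remaining 63 kg)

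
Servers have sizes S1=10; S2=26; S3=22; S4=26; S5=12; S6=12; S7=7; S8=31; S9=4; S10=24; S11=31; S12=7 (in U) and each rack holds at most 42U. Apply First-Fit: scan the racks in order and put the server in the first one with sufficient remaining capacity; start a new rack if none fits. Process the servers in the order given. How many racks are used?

6

S1 (10U) → rack 1 (remaining 32U)
S2 (26U) → rack 1 (remaining 6U)
S3 (22U) → rack 2 (remaining 20U)
S4 (26U) → rack 3 (remaining 16U)
S5 (12U) → rack 2 (remaining 8U)
S6 (12U) → rack 3 (remaining 4U)
S7 (7U) → rack 2 (remaining 1U)
S8 (31U) → rack 4 (remaining 11U)
S9 (4U) → rack 1 (remaining 2U)
S10 (24U) → rack 5 (remaining 18U)
S11 (31U) → rack 6 (remaining 11U)
S12 (7U) → rack 4 (remaining 4U)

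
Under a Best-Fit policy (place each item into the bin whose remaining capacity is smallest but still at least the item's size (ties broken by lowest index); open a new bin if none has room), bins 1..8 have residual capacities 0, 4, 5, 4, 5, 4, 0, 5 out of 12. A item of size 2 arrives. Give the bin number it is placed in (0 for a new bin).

Bins with room: bin 2 (4), bin 3 (5), bin 4 (4), bin 5 (5), bin 6 (4), bin 8 (5).
Tightest fit is bin 2 with 4 free.

2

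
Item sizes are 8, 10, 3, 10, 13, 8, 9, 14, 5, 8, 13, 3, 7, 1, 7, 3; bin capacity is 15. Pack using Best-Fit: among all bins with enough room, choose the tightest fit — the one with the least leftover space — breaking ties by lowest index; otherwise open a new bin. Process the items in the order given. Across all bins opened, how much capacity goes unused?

Put 8 in bin 1; 7 remain.
Put 10 in bin 2; 5 remain.
Put 3 in bin 2; 2 remain.
Put 10 in bin 3; 5 remain.
Put 13 in bin 4; 2 remain.
Put 8 in bin 5; 7 remain.
Put 9 in bin 6; 6 remain.
Put 14 in bin 7; 1 remain.
Put 5 in bin 3; 0 remain.
Put 8 in bin 8; 7 remain.
Put 13 in bin 9; 2 remain.
Put 3 in bin 6; 3 remain.
Put 7 in bin 1; 0 remain.
Put 1 in bin 7; 0 remain.
Put 7 in bin 5; 0 remain.
Put 3 in bin 6; 0 remain.
9 bins × 15 = 135; used 122; unused 13.

13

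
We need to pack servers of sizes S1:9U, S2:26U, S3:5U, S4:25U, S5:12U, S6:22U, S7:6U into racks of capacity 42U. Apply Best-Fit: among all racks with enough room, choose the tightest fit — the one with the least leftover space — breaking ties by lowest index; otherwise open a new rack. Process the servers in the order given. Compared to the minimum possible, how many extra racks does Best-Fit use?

Best-Fit: [9,26,5] [25,12] [22,6] → 3 racks.
Total size 105U; any packing needs at least ⌈105/42⌉ = 3 racks.
So 3 is already optimal.

0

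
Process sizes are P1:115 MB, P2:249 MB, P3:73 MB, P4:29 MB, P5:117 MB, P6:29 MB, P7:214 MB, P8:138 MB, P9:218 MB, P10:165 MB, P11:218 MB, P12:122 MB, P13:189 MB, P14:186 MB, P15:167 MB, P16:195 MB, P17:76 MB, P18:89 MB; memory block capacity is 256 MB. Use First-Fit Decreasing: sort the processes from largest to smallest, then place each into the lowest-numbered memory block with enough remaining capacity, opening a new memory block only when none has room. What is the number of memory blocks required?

Sorted descending: 249, 218, 218, 214, 195, 189, 186, 167, 165, 138, 122, 117, 115, 89, 76, 73, 29, 29.
memory block 1: place 249 MB, 7 MB left
memory block 2: place 218 MB, 38 MB left
memory block 3: place 218 MB, 38 MB left
memory block 4: place 214 MB, 42 MB left
memory block 5: place 195 MB, 61 MB left
memory block 6: place 189 MB, 67 MB left
memory block 7: place 186 MB, 70 MB left
memory block 8: place 167 MB, 89 MB left
memory block 9: place 165 MB, 91 MB left
memory block 10: place 138 MB, 118 MB left
memory block 11: place 122 MB, 134 MB left
memory block 10: place 117 MB, 1 MB left
memory block 11: place 115 MB, 19 MB left
memory block 8: place 89 MB, 0 MB left
memory block 9: place 76 MB, 15 MB left
memory block 12: place 73 MB, 183 MB left
memory block 2: place 29 MB, 9 MB left
memory block 3: place 29 MB, 9 MB left

12 memory blocks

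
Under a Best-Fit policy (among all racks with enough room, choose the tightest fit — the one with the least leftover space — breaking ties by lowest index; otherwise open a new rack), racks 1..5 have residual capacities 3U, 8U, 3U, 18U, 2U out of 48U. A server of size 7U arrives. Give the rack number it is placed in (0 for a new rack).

2

Racks with room: rack 2 (8U), rack 4 (18U).
Tightest fit is rack 2 with 8U free.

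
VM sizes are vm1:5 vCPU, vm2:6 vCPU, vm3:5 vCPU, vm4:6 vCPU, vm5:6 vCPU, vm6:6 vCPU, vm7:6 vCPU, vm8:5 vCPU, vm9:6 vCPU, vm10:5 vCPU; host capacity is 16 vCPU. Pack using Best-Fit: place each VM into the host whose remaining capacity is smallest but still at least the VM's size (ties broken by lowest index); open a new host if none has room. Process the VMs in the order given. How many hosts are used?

4 hosts

vm1 (5 vCPU) → host 1 (remaining 11 vCPU)
vm2 (6 vCPU) → host 1 (remaining 5 vCPU)
vm3 (5 vCPU) → host 1 (remaining 0 vCPU)
vm4 (6 vCPU) → host 2 (remaining 10 vCPU)
vm5 (6 vCPU) → host 2 (remaining 4 vCPU)
vm6 (6 vCPU) → host 3 (remaining 10 vCPU)
vm7 (6 vCPU) → host 3 (remaining 4 vCPU)
vm8 (5 vCPU) → host 4 (remaining 11 vCPU)
vm9 (6 vCPU) → host 4 (remaining 5 vCPU)
vm10 (5 vCPU) → host 4 (remaining 0 vCPU)
Final hosts: [5,6,5] [6,6] [6,6] [5,6,5].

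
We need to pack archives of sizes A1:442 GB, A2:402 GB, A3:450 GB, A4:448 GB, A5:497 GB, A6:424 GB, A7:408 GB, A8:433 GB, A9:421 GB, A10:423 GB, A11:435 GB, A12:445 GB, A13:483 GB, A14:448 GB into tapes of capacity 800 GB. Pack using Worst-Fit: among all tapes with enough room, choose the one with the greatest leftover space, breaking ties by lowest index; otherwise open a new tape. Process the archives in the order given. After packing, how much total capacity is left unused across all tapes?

tape 1: place A1 (442 GB), 358 GB left
tape 2: place A2 (402 GB), 398 GB left
tape 3: place A3 (450 GB), 350 GB left
tape 4: place A4 (448 GB), 352 GB left
tape 5: place A5 (497 GB), 303 GB left
tape 6: place A6 (424 GB), 376 GB left
tape 7: place A7 (408 GB), 392 GB left
tape 8: place A8 (433 GB), 367 GB left
tape 9: place A9 (421 GB), 379 GB left
tape 10: place A10 (423 GB), 377 GB left
tape 11: place A11 (435 GB), 365 GB left
tape 12: place A12 (445 GB), 355 GB left
tape 13: place A13 (483 GB), 317 GB left
tape 14: place A14 (448 GB), 352 GB left
14 tapes × 800 GB = 11200 GB; used 6159 GB; unused 5041 GB.

5041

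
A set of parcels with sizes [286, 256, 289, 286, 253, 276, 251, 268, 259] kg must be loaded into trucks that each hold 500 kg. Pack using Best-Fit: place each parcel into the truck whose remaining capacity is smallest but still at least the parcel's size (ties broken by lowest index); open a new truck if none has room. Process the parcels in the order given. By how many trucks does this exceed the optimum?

0

Best-Fit: [286] [256] [289] [286] [253] [276] [251] [268] [259] → 9 trucks.
9 parcels exceed 250 kg (half the capacity), and no two of those can share a truck, so at least 9 trucks are needed.
So 9 is already optimal.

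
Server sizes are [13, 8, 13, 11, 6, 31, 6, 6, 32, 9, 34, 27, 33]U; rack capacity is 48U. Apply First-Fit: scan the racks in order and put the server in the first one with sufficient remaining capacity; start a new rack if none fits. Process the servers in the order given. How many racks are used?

13U → rack 1 (remaining 35U)
8U → rack 1 (remaining 27U)
13U → rack 1 (remaining 14U)
11U → rack 1 (remaining 3U)
6U → rack 2 (remaining 42U)
31U → rack 2 (remaining 11U)
6U → rack 2 (remaining 5U)
6U → rack 3 (remaining 42U)
32U → rack 3 (remaining 10U)
9U → rack 3 (remaining 1U)
34U → rack 4 (remaining 14U)
27U → rack 5 (remaining 21U)
33U → rack 6 (remaining 15U)
Final racks: [13,8,13,11] [6,31,6] [6,32,9] [34] [27] [33].

6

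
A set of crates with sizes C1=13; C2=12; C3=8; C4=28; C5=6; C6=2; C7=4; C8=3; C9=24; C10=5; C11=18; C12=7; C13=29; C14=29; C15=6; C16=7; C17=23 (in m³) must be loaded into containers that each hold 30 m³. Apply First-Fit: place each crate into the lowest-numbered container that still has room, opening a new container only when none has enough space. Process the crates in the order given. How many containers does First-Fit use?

Put C1 (13 m³) in container 1; 17 m³ remain.
Put C2 (12 m³) in container 1; 5 m³ remain.
Put C3 (8 m³) in container 2; 22 m³ remain.
Put C4 (28 m³) in container 3; 2 m³ remain.
Put C5 (6 m³) in container 2; 16 m³ remain.
Put C6 (2 m³) in container 1; 3 m³ remain.
Put C7 (4 m³) in container 2; 12 m³ remain.
Put C8 (3 m³) in container 1; 0 m³ remain.
Put C9 (24 m³) in container 4; 6 m³ remain.
Put C10 (5 m³) in container 2; 7 m³ remain.
Put C11 (18 m³) in container 5; 12 m³ remain.
Put C12 (7 m³) in container 2; 0 m³ remain.
Put C13 (29 m³) in container 6; 1 m³ remain.
Put C14 (29 m³) in container 7; 1 m³ remain.
Put C15 (6 m³) in container 4; 0 m³ remain.
Put C16 (7 m³) in container 5; 5 m³ remain.
Put C17 (23 m³) in container 8; 7 m³ remain.

8 containers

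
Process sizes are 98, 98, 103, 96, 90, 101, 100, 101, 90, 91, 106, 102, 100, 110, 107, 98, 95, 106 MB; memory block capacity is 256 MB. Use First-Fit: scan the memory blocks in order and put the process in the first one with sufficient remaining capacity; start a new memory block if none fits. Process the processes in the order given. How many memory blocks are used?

memory block 1: place 98 MB, 158 MB left
memory block 1: place 98 MB, 60 MB left
memory block 2: place 103 MB, 153 MB left
memory block 2: place 96 MB, 57 MB left
memory block 3: place 90 MB, 166 MB left
memory block 3: place 101 MB, 65 MB left
memory block 4: place 100 MB, 156 MB left
memory block 4: place 101 MB, 55 MB left
memory block 5: place 90 MB, 166 MB left
memory block 5: place 91 MB, 75 MB left
memory block 6: place 106 MB, 150 MB left
memory block 6: place 102 MB, 48 MB left
memory block 7: place 100 MB, 156 MB left
memory block 7: place 110 MB, 46 MB left
memory block 8: place 107 MB, 149 MB left
memory block 8: place 98 MB, 51 MB left
memory block 9: place 95 MB, 161 MB left
memory block 9: place 106 MB, 55 MB left
Final memory blocks: [98,98] [103,96] [90,101] [100,101] [90,91] [106,102] [100,110] [107,98] [95,106].

9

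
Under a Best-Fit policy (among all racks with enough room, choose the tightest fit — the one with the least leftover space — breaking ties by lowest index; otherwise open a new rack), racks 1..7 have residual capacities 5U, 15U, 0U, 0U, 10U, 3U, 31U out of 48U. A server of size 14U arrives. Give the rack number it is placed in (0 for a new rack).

Racks with room: rack 2 (15U), rack 7 (31U).
Tightest fit is rack 2 with 15U free.

2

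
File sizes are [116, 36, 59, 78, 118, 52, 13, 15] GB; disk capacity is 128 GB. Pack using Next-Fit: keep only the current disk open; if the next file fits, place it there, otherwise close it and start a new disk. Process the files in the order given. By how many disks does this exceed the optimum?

1

Next-Fit: [116] [36,59] [78] [118] [52,13,15] → 5 disks.
Total size 487 GB; any packing needs at least ⌈487/128⌉ = 4 disks.
An optimal packing achieves that bound: [118] [116] [78,36,13] [59,52,15] → 4 disks.
Excess: 5 − 4 = 1.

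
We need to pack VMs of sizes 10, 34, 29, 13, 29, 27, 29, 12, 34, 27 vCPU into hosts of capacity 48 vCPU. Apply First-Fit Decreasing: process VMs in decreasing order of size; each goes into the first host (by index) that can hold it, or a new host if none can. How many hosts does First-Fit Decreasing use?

Sorted descending: 34, 34, 29, 29, 29, 27, 27, 13, 12, 10.
host 1: place 34 vCPU, 14 vCPU left
host 2: place 34 vCPU, 14 vCPU left
host 3: place 29 vCPU, 19 vCPU left
host 4: place 29 vCPU, 19 vCPU left
host 5: place 29 vCPU, 19 vCPU left
host 6: place 27 vCPU, 21 vCPU left
host 7: place 27 vCPU, 21 vCPU left
host 1: place 13 vCPU, 1 vCPU left
host 2: place 12 vCPU, 2 vCPU left
host 3: place 10 vCPU, 9 vCPU left
Final hosts: [34,13] [34,12] [29,10] [29] [29] [27] [27].

7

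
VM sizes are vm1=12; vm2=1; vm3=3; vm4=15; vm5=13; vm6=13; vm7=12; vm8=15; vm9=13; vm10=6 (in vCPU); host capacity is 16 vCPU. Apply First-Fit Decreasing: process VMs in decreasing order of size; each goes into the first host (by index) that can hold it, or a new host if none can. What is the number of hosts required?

8 hosts

Sorted descending: 15, 15, 13, 13, 13, 12, 12, 6, 3, 1.
host 1: place 15 vCPU, 1 vCPU left
host 2: place 15 vCPU, 1 vCPU left
host 3: place 13 vCPU, 3 vCPU left
host 4: place 13 vCPU, 3 vCPU left
host 5: place 13 vCPU, 3 vCPU left
host 6: place 12 vCPU, 4 vCPU left
host 7: place 12 vCPU, 4 vCPU left
host 8: place 6 vCPU, 10 vCPU left
host 3: place 3 vCPU, 0 vCPU left
host 1: place 1 vCPU, 0 vCPU left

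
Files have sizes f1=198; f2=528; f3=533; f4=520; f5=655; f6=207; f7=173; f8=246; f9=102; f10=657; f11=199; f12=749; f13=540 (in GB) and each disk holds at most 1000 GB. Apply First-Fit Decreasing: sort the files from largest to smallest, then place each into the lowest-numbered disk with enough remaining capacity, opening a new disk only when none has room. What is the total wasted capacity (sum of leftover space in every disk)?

Sorted descending: 749, 657, 655, 540, 533, 528, 520, 246, 207, 199, 198, 173, 102.
749 GB → disk 1 (remaining 251 GB)
657 GB → disk 2 (remaining 343 GB)
655 GB → disk 3 (remaining 345 GB)
540 GB → disk 4 (remaining 460 GB)
533 GB → disk 5 (remaining 467 GB)
528 GB → disk 6 (remaining 472 GB)
520 GB → disk 7 (remaining 480 GB)
246 GB → disk 1 (remaining 5 GB)
207 GB → disk 2 (remaining 136 GB)
199 GB → disk 3 (remaining 146 GB)
198 GB → disk 4 (remaining 262 GB)
173 GB → disk 4 (remaining 89 GB)
102 GB → disk 2 (remaining 34 GB)
7 disks × 1000 GB = 7000 GB; used 5307 GB; unused 1693 GB.

1693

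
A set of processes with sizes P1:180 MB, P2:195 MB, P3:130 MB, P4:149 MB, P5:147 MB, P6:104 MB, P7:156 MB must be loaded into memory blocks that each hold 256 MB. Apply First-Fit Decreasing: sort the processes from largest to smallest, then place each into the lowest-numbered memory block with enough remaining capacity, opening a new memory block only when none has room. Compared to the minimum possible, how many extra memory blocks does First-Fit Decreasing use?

First-Fit Decreasing: [195] [180] [156] [149,104] [147] [130] → 6 memory blocks.
6 processes exceed 128 MB (half the capacity), and no two of those can share a memory block, so at least 6 memory blocks are needed.
So 6 is already optimal.

0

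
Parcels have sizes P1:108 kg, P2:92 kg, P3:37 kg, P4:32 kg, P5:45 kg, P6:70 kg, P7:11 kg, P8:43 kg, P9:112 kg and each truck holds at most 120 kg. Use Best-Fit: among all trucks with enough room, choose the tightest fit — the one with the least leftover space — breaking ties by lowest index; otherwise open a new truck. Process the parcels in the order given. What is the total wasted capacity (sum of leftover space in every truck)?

50

P1 (108 kg) → truck 1 (remaining 12 kg)
P2 (92 kg) → truck 2 (remaining 28 kg)
P3 (37 kg) → truck 3 (remaining 83 kg)
P4 (32 kg) → truck 3 (remaining 51 kg)
P5 (45 kg) → truck 3 (remaining 6 kg)
P6 (70 kg) → truck 4 (remaining 50 kg)
P7 (11 kg) → truck 1 (remaining 1 kg)
P8 (43 kg) → truck 4 (remaining 7 kg)
P9 (112 kg) → truck 5 (remaining 8 kg)
5 trucks × 120 kg = 600 kg; used 550 kg; unused 50 kg.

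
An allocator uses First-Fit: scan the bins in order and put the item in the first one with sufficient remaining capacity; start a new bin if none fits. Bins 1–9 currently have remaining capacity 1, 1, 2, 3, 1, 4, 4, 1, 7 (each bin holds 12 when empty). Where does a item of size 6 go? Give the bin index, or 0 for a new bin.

9

Bins with room: bin 9 (7).
The first with room is bin 9.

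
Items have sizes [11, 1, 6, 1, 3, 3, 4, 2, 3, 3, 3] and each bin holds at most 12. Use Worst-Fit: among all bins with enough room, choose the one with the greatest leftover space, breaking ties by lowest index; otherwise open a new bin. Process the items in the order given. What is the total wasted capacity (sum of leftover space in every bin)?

bin 1: place 11, 1 left
bin 1: place 1, 0 left
bin 2: place 6, 6 left
bin 2: place 1, 5 left
bin 2: place 3, 2 left
bin 3: place 3, 9 left
bin 3: place 4, 5 left
bin 3: place 2, 3 left
bin 3: place 3, 0 left
bin 4: place 3, 9 left
bin 4: place 3, 6 left
4 bins × 12 = 48; used 40; unused 8.

8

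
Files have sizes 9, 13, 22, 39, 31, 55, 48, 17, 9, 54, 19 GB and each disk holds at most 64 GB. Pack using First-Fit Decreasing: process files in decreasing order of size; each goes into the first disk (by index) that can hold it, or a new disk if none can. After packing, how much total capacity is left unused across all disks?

Sorted descending: 55, 54, 48, 39, 31, 22, 19, 17, 13, 9, 9.
disk 1: place 55 GB, 9 GB left
disk 2: place 54 GB, 10 GB left
disk 3: place 48 GB, 16 GB left
disk 4: place 39 GB, 25 GB left
disk 5: place 31 GB, 33 GB left
disk 4: place 22 GB, 3 GB left
disk 5: place 19 GB, 14 GB left
disk 6: place 17 GB, 47 GB left
disk 3: place 13 GB, 3 GB left
disk 1: place 9 GB, 0 GB left
disk 2: place 9 GB, 1 GB left
6 disks × 64 GB = 384 GB; used 316 GB; unused 68 GB.

68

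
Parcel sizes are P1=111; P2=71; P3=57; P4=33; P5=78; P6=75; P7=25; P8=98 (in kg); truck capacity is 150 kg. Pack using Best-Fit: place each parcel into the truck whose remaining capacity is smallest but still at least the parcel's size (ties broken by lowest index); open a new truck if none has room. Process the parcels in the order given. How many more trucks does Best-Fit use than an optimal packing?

1

Best-Fit: [111,33] [71,57] [78,25] [75] [98] → 5 trucks.
Total size 548 kg; any packing needs at least ⌈548/150⌉ = 4 trucks.
An optimal packing achieves that bound: [111,33] [98,25] [78,71] [75,57] → 4 trucks.
Excess: 5 − 4 = 1.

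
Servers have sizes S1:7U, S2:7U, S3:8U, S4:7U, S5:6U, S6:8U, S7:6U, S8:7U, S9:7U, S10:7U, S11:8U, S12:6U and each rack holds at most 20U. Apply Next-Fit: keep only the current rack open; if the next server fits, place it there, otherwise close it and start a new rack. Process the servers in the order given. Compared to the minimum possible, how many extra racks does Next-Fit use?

1

Next-Fit: [7,7] [8,7] [6,8,6] [7,7] [7,8] [6] → 6 racks.
Total size 84U; any packing needs at least ⌈84/20⌉ = 5 racks.
An optimal packing achieves that bound: [8,8] [8,7] [7,7,6] [7,7,6] [7,6] → 5 racks.
Excess: 6 − 5 = 1.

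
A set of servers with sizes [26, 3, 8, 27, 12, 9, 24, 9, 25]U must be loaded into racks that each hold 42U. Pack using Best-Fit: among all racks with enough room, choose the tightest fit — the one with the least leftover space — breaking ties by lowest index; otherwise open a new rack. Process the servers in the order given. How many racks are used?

26U → rack 1 (remaining 16U)
3U → rack 1 (remaining 13U)
8U → rack 1 (remaining 5U)
27U → rack 2 (remaining 15U)
12U → rack 2 (remaining 3U)
9U → rack 3 (remaining 33U)
24U → rack 3 (remaining 9U)
9U → rack 3 (remaining 0U)
25U → rack 4 (remaining 17U)
Final racks: [26,3,8] [27,12] [9,24,9] [25].

4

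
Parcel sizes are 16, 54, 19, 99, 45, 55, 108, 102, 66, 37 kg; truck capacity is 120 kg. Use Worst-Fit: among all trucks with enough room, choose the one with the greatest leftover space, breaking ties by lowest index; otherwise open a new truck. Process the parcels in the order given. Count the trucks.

6

Put 16 kg in truck 1; 104 kg remain.
Put 54 kg in truck 1; 50 kg remain.
Put 19 kg in truck 1; 31 kg remain.
Put 99 kg in truck 2; 21 kg remain.
Put 45 kg in truck 3; 75 kg remain.
Put 55 kg in truck 3; 20 kg remain.
Put 108 kg in truck 4; 12 kg remain.
Put 102 kg in truck 5; 18 kg remain.
Put 66 kg in truck 6; 54 kg remain.
Put 37 kg in truck 6; 17 kg remain.
Final trucks: [16,54,19] [99] [45,55] [108] [102] [66,37].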